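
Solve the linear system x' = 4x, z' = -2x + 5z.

Coefficient matrix A = [[4, 0], [-2, 5]].
Characteristic polynomial det(A - λI) = λ^2 - 9λ + 20 = 0.
Eigenvalues λ = 5, 4.
For λ=5: (A-λI) row 1 is [-1, 0], so an eigenvector is (0, 1).
For λ=4: (A-λI) row 2 is [-2, 1], so an eigenvector is (-1, -2).
General solution: c_1e^(5t)(0,1) + c_2e^(4t)(-1,-2).

x(t) = -c_2e^(4t), z(t) = c_1e^(5t) - 2c_2e^(4t)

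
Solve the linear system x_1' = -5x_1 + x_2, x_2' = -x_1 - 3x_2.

x_1(t) = -C_1e^(-4t) - C_2te^(-4t) + 3C_2e^(-4t), x_2(t) = -C_1e^(-4t) - C_2te^(-4t) + 2C_2e^(-4t)

Coefficient matrix A = [[-5, 1], [-1, -3]].
Characteristic polynomial det(A - λI) = λ^2 + 8λ + 16 = 0.
Single eigenvalue λ = -4 with algebraic multiplicity 2.
Eigenvector v = (-1,-1); generalized eigenvector w with (A-λI)w=v is (3,2).
General solution: e^(-4t)[C_1·v + C_2·(t·v + w)].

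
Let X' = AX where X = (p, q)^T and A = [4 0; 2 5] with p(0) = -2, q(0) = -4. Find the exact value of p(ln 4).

-512

A = [[4,0],[2,5]]; eigenvalues λ = 5, 4.
Eigenvectors: (0,1) for λ=5, (1,-2) for λ=4.
From the initial condition, c_1 = -8, c_2 = -2.
p(ln 4) = (-8)(4^5)(0) + (-2)(4^4)(1) = -512.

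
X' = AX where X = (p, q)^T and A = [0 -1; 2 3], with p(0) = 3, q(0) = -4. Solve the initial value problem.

p(t) = e^(2t) + 2e^(t), q(t) = -2e^(2t) - 2e^(t)

Coefficient matrix A = [[0, -1], [2, 3]].
Characteristic polynomial det(A - λI) = λ^2 - 3λ + 2 = 0.
Eigenvalues λ = 1, 2.
For λ=1: (A-λI) row 1 is [-1, -1], so an eigenvector is (1, -1).
For λ=2: (A-λI) row 1 is [-2, -1], so an eigenvector is (-1, 2).
General solution: c_1e^(t)(1,-1) + c_2e^(2t)(-1,2).
Applying p(0)=3, q(0)=-4 gives c_1=2, c_2=-1.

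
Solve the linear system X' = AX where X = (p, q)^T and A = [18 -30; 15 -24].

p(t) = c_1e^(-3t)sin(3t) + 3c_1e^(-3t)cos(3t) + 3c_2e^(-3t)sin(3t) - c_2e^(-3t)cos(3t), q(t) = c_1e^(-3t)sin(3t) + 2c_1e^(-3t)cos(3t) + 2c_2e^(-3t)sin(3t) - c_2e^(-3t)cos(3t)

Coefficient matrix A = [[18, -30], [15, -24]].
Characteristic polynomial det(A - λI) = λ^2 + 6λ + 18 = 0.
Eigenvalues λ = -3 ± 3i (complex conjugate pair).
For λ=-3+3i: an eigenvector is (3,2) - i(1,1) = (3 - i, 2 - i).
A real fundamental pair from Re and Im of e^((-3+3i)t)v: X_1 = e^(-3t)(cos(3t)·(3,2) + sin(3t)·(1,1)), X_2 = e^(-3t)(sin(3t)·(3,2) - cos(3t)·(1,1)).
General solution: c_1X_1 + c_2X_2.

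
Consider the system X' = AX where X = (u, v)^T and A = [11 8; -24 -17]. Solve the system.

u(t) = -2K_1e^(-t) - K_2e^(-5t), v(t) = 3K_1e^(-t) + 2K_2e^(-5t)

Coefficient matrix A = [[11, 8], [-24, -17]].
Characteristic polynomial det(A - λI) = λ^2 + 6λ + 5 = 0.
Eigenvalues λ = -1, -5.
For λ=-1: (A-λI) row 1 is [12, 8], so an eigenvector is (-2, 3).
For λ=-5: (A-λI) row 1 is [16, 8], so an eigenvector is (-1, 2).
General solution: K_1e^(-t)(-2,3) + K_2e^(-5t)(-1,2).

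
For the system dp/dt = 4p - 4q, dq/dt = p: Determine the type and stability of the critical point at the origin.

A = [[4,-4],[1,0]]; det(A-λI) = λ^2 - 4λ + 4.
repeated λ = 2 with a single eigenvector.

unstable improper node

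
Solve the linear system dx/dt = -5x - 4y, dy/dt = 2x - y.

x(t) = -C_1e^(-3t)sin(2t) + C_1e^(-3t)cos(2t) + C_2e^(-3t)sin(2t) + C_2e^(-3t)cos(2t), y(t) = C_1e^(-3t)sin(2t) - C_2e^(-3t)cos(2t)

Coefficient matrix A = [[-5, -4], [2, -1]].
Characteristic polynomial det(A - λI) = λ^2 + 6λ + 13 = 0.
Eigenvalues λ = -3 ± 2i (complex conjugate pair).
For λ=-3+2i: an eigenvector is (1,0) - i(-1,1) = (1 + i, 0 - i).
A real fundamental pair from Re and Im of e^((-3+2i)t)v: X_1 = e^(-3t)(cos(2t)·(1,0) + sin(2t)·(-1,1)), X_2 = e^(-3t)(sin(2t)·(1,0) - cos(2t)·(-1,1)).
General solution: C_1X_1 + C_2X_2.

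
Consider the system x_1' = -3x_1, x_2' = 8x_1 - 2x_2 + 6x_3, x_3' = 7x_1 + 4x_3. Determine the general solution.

Coefficient matrix A = [[-3, 0, 0], [8, -2, 6], [7, 0, 4]].
det(A - λI) = 0 gives eigenvalues λ = -3, 4, -2.
For λ=-3: eigenvector (1,-2,-1).
For λ=4: eigenvector (0,-1,-1).
For λ=-2: eigenvector (0,1,0).
General solution: C_1e^(-3t)(1,-2,-1) + C_2e^(4t)(0,-1,-1) + C_3e^(-2t)(0,1,0).

x_1(t) = C_1e^(-3t), x_2(t) = -2C_1e^(-3t) - C_2e^(4t) + C_3e^(-2t), x_3(t) = -C_1e^(-3t) - C_2e^(4t)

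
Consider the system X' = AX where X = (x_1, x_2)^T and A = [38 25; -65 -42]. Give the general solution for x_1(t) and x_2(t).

Coefficient matrix A = [[38, 25], [-65, -42]].
Characteristic polynomial det(A - λI) = λ^2 + 4λ + 29 = 0.
Eigenvalues λ = -2 ± 5i (complex conjugate pair).
For λ=-2+5i: an eigenvector is (-2,3) - i(-1,2) = (-2 + i, 3 - 2i).
A real fundamental pair from Re and Im of e^((-2+5i)t)v: X_1 = e^(-2t)(cos(5t)·(-2,3) + sin(5t)·(-1,2)), X_2 = e^(-2t)(sin(5t)·(-2,3) - cos(5t)·(-1,2)).
General solution: C_1X_1 + C_2X_2.

x_1(t) = -C_1e^(-2t)sin(5t) - 2C_1e^(-2t)cos(5t) - 2C_2e^(-2t)sin(5t) + C_2e^(-2t)cos(5t), x_2(t) = 2C_1e^(-2t)sin(5t) + 3C_1e^(-2t)cos(5t) + 3C_2e^(-2t)sin(5t) - 2C_2e^(-2t)cos(5t)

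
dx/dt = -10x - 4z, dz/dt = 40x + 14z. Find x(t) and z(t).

Coefficient matrix A = [[-10, -4], [40, 14]].
Characteristic polynomial det(A - λI) = λ^2 - 4λ + 20 = 0.
Eigenvalues λ = 2 ± 4i (complex conjugate pair).
For λ=2+4i: an eigenvector is (0,-1) - i(1,-3) = (0 - i, -1 + 3i).
A real fundamental pair from Re and Im of e^((2+4i)t)v: X_1 = e^(2t)(cos(4t)·(0,-1) + sin(4t)·(1,-3)), X_2 = e^(2t)(sin(4t)·(0,-1) - cos(4t)·(1,-3)).
General solution: C_1X_1 + C_2X_2.

x(t) = C_1e^(2t)sin(4t) - C_2e^(2t)cos(4t), z(t) = -3C_1e^(2t)sin(4t) - C_1e^(2t)cos(4t) - C_2e^(2t)sin(4t) + 3C_2e^(2t)cos(4t)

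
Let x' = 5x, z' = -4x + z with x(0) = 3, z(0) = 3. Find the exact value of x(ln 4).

3072

A = [[5,0],[-4,1]]; eigenvalues λ = 1, 5.
Eigenvectors: (0,1) for λ=1, (-1,1) for λ=5.
From the initial condition, c_1 = 6, c_2 = -3.
x(ln 4) = (6)(4^1)(0) + (-3)(4^5)(-1) = 3072.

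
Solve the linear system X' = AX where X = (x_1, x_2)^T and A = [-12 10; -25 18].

Coefficient matrix A = [[-12, 10], [-25, 18]].
Characteristic polynomial det(A - λI) = λ^2 - 6λ + 34 = 0.
Eigenvalues λ = 3 ± 5i (complex conjugate pair).
For λ=3+5i: an eigenvector is (1,1) - i(-1,-2) = (1 + i, 1 + 2i).
A real fundamental pair from Re and Im of e^((3+5i)t)v: X_1 = e^(3t)(cos(5t)·(1,1) + sin(5t)·(-1,-2)), X_2 = e^(3t)(sin(5t)·(1,1) - cos(5t)·(-1,-2)).
General solution: C_1X_1 + C_2X_2.

x_1(t) = -C_1e^(3t)sin(5t) + C_1e^(3t)cos(5t) + C_2e^(3t)sin(5t) + C_2e^(3t)cos(5t), x_2(t) = -2C_1e^(3t)sin(5t) + C_1e^(3t)cos(5t) + C_2e^(3t)sin(5t) + 2C_2e^(3t)cos(5t)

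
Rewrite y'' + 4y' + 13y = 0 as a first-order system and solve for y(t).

Let x_1 = y, x_2 = y'. Then x_1' = x_2 and x_2' = -13x_1 - 4x_2.
A = [[0,1],[-13,-4]]; det(A-λI) = λ^2 + 4λ + 13.
Eigenvalues λ = -2 ± 3i.

y(t) = c_1e^(-2t)cos(3t) + c_2e^(-2t)sin(3t)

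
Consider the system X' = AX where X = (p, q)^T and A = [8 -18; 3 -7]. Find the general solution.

p(t) = -2c_1e^(-t) - 3c_2e^(2t), q(t) = -c_1e^(-t) - c_2e^(2t)

Coefficient matrix A = [[8, -18], [3, -7]].
Characteristic polynomial det(A - λI) = λ^2 - λ - 2 = 0.
Eigenvalues λ = -1, 2.
For λ=-1: (A-λI) row 1 is [9, -18], so an eigenvector is (-2, -1).
For λ=2: (A-λI) row 1 is [6, -18], so an eigenvector is (-3, -1).
General solution: c_1e^(-t)(-2,-1) + c_2e^(2t)(-3,-1).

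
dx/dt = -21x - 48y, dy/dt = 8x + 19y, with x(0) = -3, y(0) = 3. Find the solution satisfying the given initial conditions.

Coefficient matrix A = [[-21, -48], [8, 19]].
Characteristic polynomial det(A - λI) = λ^2 + 2λ - 15 = 0.
Eigenvalues λ = -5, 3.
For λ=-5: (A-λI) row 1 is [-16, -48], so an eigenvector is (-3, 1).
For λ=3: (A-λI) row 1 is [-24, -48], so an eigenvector is (2, -1).
General solution: K_1e^(-5t)(-3,1) + K_2e^(3t)(2,-1).
Applying x(0)=-3, y(0)=3 gives K_1=-3, K_2=-6.

x(t) = -12e^(3t) + 9e^(-5t), y(t) = 6e^(3t) - 3e^(-5t)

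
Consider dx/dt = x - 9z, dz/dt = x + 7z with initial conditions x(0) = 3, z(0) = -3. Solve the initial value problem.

x(t) = 18te^(4t) + 3e^(4t), z(t) = -6te^(4t) - 3e^(4t)

Coefficient matrix A = [[1, -9], [1, 7]].
Characteristic polynomial det(A - λI) = λ^2 - 8λ + 16 = 0.
Single eigenvalue λ = 4 with algebraic multiplicity 2.
Eigenvector v = (-3,1); generalized eigenvector w with (A-λI)w=v is (1,0).
General solution: e^(4t)[C_1·v + C_2·(t·v + w)].
Applying x(0)=3, z(0)=-3 gives C_1=-3, C_2=-6.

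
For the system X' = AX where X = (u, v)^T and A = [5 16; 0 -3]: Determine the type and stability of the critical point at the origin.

saddle

A = [[5,16],[0,-3]]; det(A-λI) = λ^2 - 2λ - 15.
λ = 5, -3: opposite signs.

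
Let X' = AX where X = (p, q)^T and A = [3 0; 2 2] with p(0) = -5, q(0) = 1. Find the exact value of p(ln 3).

A = [[3,0],[2,2]]; eigenvalues λ = 2, 3.
Eigenvectors: (0,1) for λ=2, (-1,-2) for λ=3.
From the initial condition, c_1 = 11, c_2 = 5.
p(ln 3) = (11)(3^2)(0) + (5)(3^3)(-1) = -135.

-135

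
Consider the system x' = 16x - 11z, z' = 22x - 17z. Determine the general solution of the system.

Coefficient matrix A = [[16, -11], [22, -17]].
Characteristic polynomial det(A - λI) = λ^2 + λ - 30 = 0.
Eigenvalues λ = 5, -6.
For λ=5: (A-λI) row 1 is [11, -11], so an eigenvector is (1, 1).
For λ=-6: (A-λI) row 1 is [22, -11], so an eigenvector is (1, 2).
General solution: C_1e^(5t)(1,1) + C_2e^(-6t)(1,2).

x(t) = C_1e^(5t) + C_2e^(-6t), z(t) = C_1e^(5t) + 2C_2e^(-6t)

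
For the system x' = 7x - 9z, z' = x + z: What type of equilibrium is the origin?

unstable improper node

A = [[7,-9],[1,1]]; det(A-λI) = λ^2 - 8λ + 16.
repeated λ = 4 with a single eigenvector.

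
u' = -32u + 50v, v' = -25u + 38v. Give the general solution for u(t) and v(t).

Coefficient matrix A = [[-32, 50], [-25, 38]].
Characteristic polynomial det(A - λI) = λ^2 - 6λ + 34 = 0.
Eigenvalues λ = 3 ± 5i (complex conjugate pair).
For λ=3+5i: an eigenvector is (1,1) - i(3,2) = (1 - 3i, 1 - 2i).
A real fundamental pair from Re and Im of e^((3+5i)t)v: X_1 = e^(3t)(cos(5t)·(1,1) + sin(5t)·(3,2)), X_2 = e^(3t)(sin(5t)·(1,1) - cos(5t)·(3,2)).
General solution: c_1X_1 + c_2X_2.

u(t) = 3c_1e^(3t)sin(5t) + c_1e^(3t)cos(5t) + c_2e^(3t)sin(5t) - 3c_2e^(3t)cos(5t), v(t) = 2c_1e^(3t)sin(5t) + c_1e^(3t)cos(5t) + c_2e^(3t)sin(5t) - 2c_2e^(3t)cos(5t)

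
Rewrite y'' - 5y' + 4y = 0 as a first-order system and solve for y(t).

y(t) = K_1e^(t) + K_2e^(4t)

Let x_1 = y, x_2 = y'. Then x_1' = x_2 and x_2' = -4x_1 + 5x_2.
A = [[0,1],[-4,5]]; det(A-λI) = λ^2 - 5λ + 4.
Eigenvalues λ = 1, 4 with eigenvectors (1,1), (1,4).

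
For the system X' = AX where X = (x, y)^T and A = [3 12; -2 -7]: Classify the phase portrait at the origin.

A = [[3,12],[-2,-7]]; det(A-λI) = λ^2 + 4λ + 3.
λ = -3, -1: both negative.

stable node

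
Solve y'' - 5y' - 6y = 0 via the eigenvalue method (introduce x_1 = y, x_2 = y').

y(t) = K_1e^(-t) + K_2e^(6t)

Let x_1 = y, x_2 = y'. Then x_1' = x_2 and x_2' = 6x_1 + 5x_2.
A = [[0,1],[6,5]]; det(A-λI) = λ^2 - 5λ - 6.
Eigenvalues λ = -1, 6 with eigenvectors (1,-1), (1,6).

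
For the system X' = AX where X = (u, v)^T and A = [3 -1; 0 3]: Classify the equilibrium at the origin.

A = [[3,-1],[0,3]]; det(A-λI) = λ^2 - 6λ + 9.
repeated λ = 3 with a single eigenvector.

unstable improper node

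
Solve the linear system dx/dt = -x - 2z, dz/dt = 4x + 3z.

x(t) = c_1e^(t)sin(2t) - c_2e^(t)cos(2t), z(t) = -c_1e^(t)sin(2t) - c_1e^(t)cos(2t) - c_2e^(t)sin(2t) + c_2e^(t)cos(2t)

Coefficient matrix A = [[-1, -2], [4, 3]].
Characteristic polynomial det(A - λI) = λ^2 - 2λ + 5 = 0.
Eigenvalues λ = 1 ± 2i (complex conjugate pair).
For λ=1+2i: an eigenvector is (0,-1) - i(1,-1) = (0 - i, -1 + i).
A real fundamental pair from Re and Im of e^((1+2i)t)v: X_1 = e^(t)(cos(2t)·(0,-1) + sin(2t)·(1,-1)), X_2 = e^(t)(sin(2t)·(0,-1) - cos(2t)·(1,-1)).
General solution: c_1X_1 + c_2X_2.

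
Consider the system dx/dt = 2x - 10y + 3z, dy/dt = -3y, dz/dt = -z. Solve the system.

Coefficient matrix A = [[2, -10, 3], [0, -3, 0], [0, 0, -1]].
det(A - λI) = 0 gives eigenvalues λ = 2, -3, -1.
For λ=2: eigenvector (1,0,0).
For λ=-3: eigenvector (2,1,0).
For λ=-1: eigenvector (-1,0,1).
General solution: c_1e^(2t)(1,0,0) + c_2e^(-3t)(2,1,0) + c_3e^(-t)(-1,0,1).

x(t) = c_1e^(2t) + 2c_2e^(-3t) - c_3e^(-t), y(t) = c_2e^(-3t), z(t) = c_3e^(-t)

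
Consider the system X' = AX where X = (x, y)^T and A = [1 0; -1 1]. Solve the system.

Coefficient matrix A = [[1, 0], [-1, 1]].
Characteristic polynomial det(A - λI) = λ^2 - 2λ + 1 = 0.
Single eigenvalue λ = 1 with algebraic multiplicity 2.
Eigenvector v = (0,-1); generalized eigenvector w with (A-λI)w=v is (1,3).
General solution: e^(t)[c_1·v + c_2·(t·v + w)].

x(t) = c_2e^(t), y(t) = -c_1e^(t) - c_2te^(t) + 3c_2e^(t)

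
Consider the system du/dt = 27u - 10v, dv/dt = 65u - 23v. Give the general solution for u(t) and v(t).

u(t) = -c_1e^(2t)sin(5t) + c_1e^(2t)cos(5t) + c_2e^(2t)sin(5t) + c_2e^(2t)cos(5t), v(t) = -2c_1e^(2t)sin(5t) + 3c_1e^(2t)cos(5t) + 3c_2e^(2t)sin(5t) + 2c_2e^(2t)cos(5t)

Coefficient matrix A = [[27, -10], [65, -23]].
Characteristic polynomial det(A - λI) = λ^2 - 4λ + 29 = 0.
Eigenvalues λ = 2 ± 5i (complex conjugate pair).
For λ=2+5i: an eigenvector is (1,3) - i(-1,-2) = (1 + i, 3 + 2i).
A real fundamental pair from Re and Im of e^((2+5i)t)v: X_1 = e^(2t)(cos(5t)·(1,3) + sin(5t)·(-1,-2)), X_2 = e^(2t)(sin(5t)·(1,3) - cos(5t)·(-1,-2)).
General solution: c_1X_1 + c_2X_2.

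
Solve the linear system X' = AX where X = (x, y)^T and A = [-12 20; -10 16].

x(t) = 3c_1e^(2t)sin(2t) + c_1e^(2t)cos(2t) + c_2e^(2t)sin(2t) - 3c_2e^(2t)cos(2t), y(t) = 2c_1e^(2t)sin(2t) + c_1e^(2t)cos(2t) + c_2e^(2t)sin(2t) - 2c_2e^(2t)cos(2t)

Coefficient matrix A = [[-12, 20], [-10, 16]].
Characteristic polynomial det(A - λI) = λ^2 - 4λ + 8 = 0.
Eigenvalues λ = 2 ± 2i (complex conjugate pair).
For λ=2+2i: an eigenvector is (1,1) - i(3,2) = (1 - 3i, 1 - 2i).
A real fundamental pair from Re and Im of e^((2+2i)t)v: X_1 = e^(2t)(cos(2t)·(1,1) + sin(2t)·(3,2)), X_2 = e^(2t)(sin(2t)·(1,1) - cos(2t)·(3,2)).
General solution: c_1X_1 + c_2X_2.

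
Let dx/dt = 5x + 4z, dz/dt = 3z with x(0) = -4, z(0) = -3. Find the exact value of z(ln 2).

-24

A = [[5,4],[0,3]]; eigenvalues λ = 5, 3.
Eigenvectors: (-1,0) for λ=5, (-2,1) for λ=3.
From the initial condition, c_1 = 10, c_2 = -3.
z(ln 2) = (10)(2^5)(0) + (-3)(2^3)(1) = -24.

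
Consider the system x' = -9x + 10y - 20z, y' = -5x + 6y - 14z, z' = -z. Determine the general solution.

x(t) = -2C_1e^(-4t) + C_2e^(t), y(t) = -C_1e^(-4t) + C_2e^(t) + 2C_3e^(-t), z(t) = C_3e^(-t)

Coefficient matrix A = [[-9, 10, -20], [-5, 6, -14], [0, 0, -1]].
det(A - λI) = 0 gives eigenvalues λ = -4, 1, -1.
For λ=-4: eigenvector (-2,-1,0).
For λ=1: eigenvector (1,1,0).
For λ=-1: eigenvector (0,2,1).
General solution: C_1e^(-4t)(-2,-1,0) + C_2e^(t)(1,1,0) + C_3e^(-t)(0,2,1).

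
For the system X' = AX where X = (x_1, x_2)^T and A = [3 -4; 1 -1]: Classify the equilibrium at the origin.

unstable improper node

A = [[3,-4],[1,-1]]; det(A-λI) = λ^2 - 2λ + 1.
repeated λ = 1 with a single eigenvector.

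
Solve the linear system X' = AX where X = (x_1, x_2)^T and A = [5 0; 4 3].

Coefficient matrix A = [[5, 0], [4, 3]].
Characteristic polynomial det(A - λI) = λ^2 - 8λ + 15 = 0.
Eigenvalues λ = 3, 5.
For λ=3: (A-λI) row 1 is [2, 0], so an eigenvector is (0, -1).
For λ=5: (A-λI) row 2 is [4, -2], so an eigenvector is (1, 2).
General solution: K_1e^(3t)(0,-1) + K_2e^(5t)(1,2).

x_1(t) = K_2e^(5t), x_2(t) = -K_1e^(3t) + 2K_2e^(5t)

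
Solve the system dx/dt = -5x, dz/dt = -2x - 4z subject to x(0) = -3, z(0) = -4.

Coefficient matrix A = [[-5, 0], [-2, -4]].
Characteristic polynomial det(A - λI) = λ^2 + 9λ + 20 = 0.
Eigenvalues λ = -5, -4.
For λ=-5: (A-λI) row 2 is [-2, 1], so an eigenvector is (-1, -2).
For λ=-4: (A-λI) row 1 is [-1, 0], so an eigenvector is (0, -1).
General solution: c_1e^(-5t)(-1,-2) + c_2e^(-4t)(0,-1).
Applying x(0)=-3, z(0)=-4 gives c_1=3, c_2=-2.

x(t) = -3e^(-5t), z(t) = 2e^(-4t) - 6e^(-5t)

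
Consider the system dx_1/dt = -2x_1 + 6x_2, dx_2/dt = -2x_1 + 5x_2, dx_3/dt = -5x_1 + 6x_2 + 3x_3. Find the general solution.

Coefficient matrix A = [[-2, 6, 0], [-2, 5, 0], [-5, 6, 3]].
det(A - λI) = 0 gives eigenvalues λ = 2, 1, 3.
For λ=2: eigenvector (3,2,3).
For λ=1: eigenvector (-2,-1,-2).
For λ=3: eigenvector (0,0,1).
General solution: K_1e^(2t)(3,2,3) + K_2e^(t)(-2,-1,-2) + K_3e^(3t)(0,0,1).

x_1(t) = 3K_1e^(2t) - 2K_2e^(t), x_2(t) = 2K_1e^(2t) - K_2e^(t), x_3(t) = 3K_1e^(2t) - 2K_2e^(t) + K_3e^(3t)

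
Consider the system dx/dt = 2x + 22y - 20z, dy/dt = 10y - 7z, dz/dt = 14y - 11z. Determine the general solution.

x(t) = 3K_1e^(-4t) + 2K_2e^(3t) + K_3e^(2t), y(t) = K_1e^(-4t) + K_2e^(3t), z(t) = 2K_1e^(-4t) + K_2e^(3t)

Coefficient matrix A = [[2, 22, -20], [0, 10, -7], [0, 14, -11]].
det(A - λI) = 0 gives eigenvalues λ = -4, 3, 2.
For λ=-4: eigenvector (3,1,2).
For λ=3: eigenvector (2,1,1).
For λ=2: eigenvector (1,0,0).
General solution: K_1e^(-4t)(3,1,2) + K_2e^(3t)(2,1,1) + K_3e^(2t)(1,0,0).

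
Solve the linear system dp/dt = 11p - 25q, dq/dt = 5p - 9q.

Coefficient matrix A = [[11, -25], [5, -9]].
Characteristic polynomial det(A - λI) = λ^2 - 2λ + 26 = 0.
Eigenvalues λ = 1 ± 5i (complex conjugate pair).
For λ=1+5i: an eigenvector is (1,0) - i(2,1) = (1 - 2i, 0 - i).
A real fundamental pair from Re and Im of e^((1+5i)t)v: X_1 = e^(t)(cos(5t)·(1,0) + sin(5t)·(2,1)), X_2 = e^(t)(sin(5t)·(1,0) - cos(5t)·(2,1)).
General solution: K_1X_1 + K_2X_2.

p(t) = 2K_1e^(t)sin(5t) + K_1e^(t)cos(5t) + K_2e^(t)sin(5t) - 2K_2e^(t)cos(5t), q(t) = K_1e^(t)sin(5t) - K_2e^(t)cos(5t)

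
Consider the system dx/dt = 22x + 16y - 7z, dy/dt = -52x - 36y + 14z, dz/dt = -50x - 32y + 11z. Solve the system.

x(t) = c_1e^(4t) - 2c_2e^(-4t) + c_3e^(-3t), y(t) = -2c_1e^(4t) + 5c_2e^(-4t) - 2c_3e^(-3t), z(t) = -2c_1e^(4t) + 4c_2e^(-4t) - c_3e^(-3t)

Coefficient matrix A = [[22, 16, -7], [-52, -36, 14], [-50, -32, 11]].
det(A - λI) = 0 gives eigenvalues λ = 4, -4, -3.
For λ=4: eigenvector (1,-2,-2).
For λ=-4: eigenvector (-2,5,4).
For λ=-3: eigenvector (1,-2,-1).
General solution: c_1e^(4t)(1,-2,-2) + c_2e^(-4t)(-2,5,4) + c_3e^(-3t)(1,-2,-1).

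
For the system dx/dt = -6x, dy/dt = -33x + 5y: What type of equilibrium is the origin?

A = [[-6,0],[-33,5]]; det(A-λI) = λ^2 + λ - 30.
λ = -6, 5: opposite signs.

saddle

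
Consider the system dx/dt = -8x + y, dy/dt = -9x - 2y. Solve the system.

x(t) = -C_1e^(-5t) - C_2te^(-5t) + C_2e^(-5t), y(t) = -3C_1e^(-5t) - 3C_2te^(-5t) + 2C_2e^(-5t)

Coefficient matrix A = [[-8, 1], [-9, -2]].
Characteristic polynomial det(A - λI) = λ^2 + 10λ + 25 = 0.
Single eigenvalue λ = -5 with algebraic multiplicity 2.
Eigenvector v = (-1,-3); generalized eigenvector w with (A-λI)w=v is (1,2).
General solution: e^(-5t)[C_1·v + C_2·(t·v + w)].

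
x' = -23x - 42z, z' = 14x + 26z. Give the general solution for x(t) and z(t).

x(t) = -2C_1e^(-2t) - 3C_2e^(5t), z(t) = C_1e^(-2t) + 2C_2e^(5t)

Coefficient matrix A = [[-23, -42], [14, 26]].
Characteristic polynomial det(A - λI) = λ^2 - 3λ - 10 = 0.
Eigenvalues λ = -2, 5.
For λ=-2: (A-λI) row 1 is [-21, -42], so an eigenvector is (-2, 1).
For λ=5: (A-λI) row 1 is [-28, -42], so an eigenvector is (-3, 2).
General solution: C_1e^(-2t)(-2,1) + C_2e^(5t)(-3,2).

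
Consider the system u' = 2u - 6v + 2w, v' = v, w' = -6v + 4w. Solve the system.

Coefficient matrix A = [[2, -6, 2], [0, 1, 0], [0, -6, 4]].
det(A - λI) = 0 gives eigenvalues λ = 4, 1, 2.
For λ=4: eigenvector (1,0,1).
For λ=1: eigenvector (2,1,2).
For λ=2: eigenvector (1,0,0).
General solution: c_1e^(4t)(1,0,1) + c_2e^(t)(2,1,2) + c_3e^(2t)(1,0,0).

u(t) = c_1e^(4t) + 2c_2e^(t) + c_3e^(2t), v(t) = c_2e^(t), w(t) = c_1e^(4t) + 2c_2e^(t)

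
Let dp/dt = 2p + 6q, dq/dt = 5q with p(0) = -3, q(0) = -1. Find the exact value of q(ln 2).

-32

A = [[2,6],[0,5]]; eigenvalues λ = 2, 5.
Eigenvectors: (1,0) for λ=2, (2,1) for λ=5.
From the initial condition, c_1 = -1, c_2 = -1.
q(ln 2) = (-1)(2^2)(0) + (-1)(2^5)(1) = -32.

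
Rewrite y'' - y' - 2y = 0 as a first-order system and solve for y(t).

Let x_1 = y, x_2 = y'. Then x_1' = x_2 and x_2' = 2x_1 + x_2.
A = [[0,1],[2,1]]; det(A-λI) = λ^2 - λ - 2.
Eigenvalues λ = -1, 2 with eigenvectors (1,-1), (1,2).

y(t) = c_1e^(-t) + c_2e^(2t)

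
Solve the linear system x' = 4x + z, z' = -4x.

x(t) = -K_1e^(2t) - K_2te^(2t) + K_2e^(2t), z(t) = 2K_1e^(2t) + 2K_2te^(2t) - 3K_2e^(2t)

Coefficient matrix A = [[4, 1], [-4, 0]].
Characteristic polynomial det(A - λI) = λ^2 - 4λ + 4 = 0.
Single eigenvalue λ = 2 with algebraic multiplicity 2.
Eigenvector v = (-1,2); generalized eigenvector w with (A-λI)w=v is (1,-3).
General solution: e^(2t)[K_1·v + K_2·(t·v + w)].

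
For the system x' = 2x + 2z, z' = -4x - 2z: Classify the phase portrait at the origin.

A = [[2,2],[-4,-2]]; det(A-λI) = λ^2 + 4.
λ = 0 ± 2i: zero real part.

center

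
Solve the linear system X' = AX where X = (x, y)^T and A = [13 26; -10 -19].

Coefficient matrix A = [[13, 26], [-10, -19]].
Characteristic polynomial det(A - λI) = λ^2 + 6λ + 13 = 0.
Eigenvalues λ = -3 ± 2i (complex conjugate pair).
For λ=-3+2i: an eigenvector is (-3,2) - i(2,-1) = (-3 - 2i, 2 + i).
A real fundamental pair from Re and Im of e^((-3+2i)t)v: X_1 = e^(-3t)(cos(2t)·(-3,2) + sin(2t)·(2,-1)), X_2 = e^(-3t)(sin(2t)·(-3,2) - cos(2t)·(2,-1)).
General solution: K_1X_1 + K_2X_2.

x(t) = 2K_1e^(-3t)sin(2t) - 3K_1e^(-3t)cos(2t) - 3K_2e^(-3t)sin(2t) - 2K_2e^(-3t)cos(2t), y(t) = -K_1e^(-3t)sin(2t) + 2K_1e^(-3t)cos(2t) + 2K_2e^(-3t)sin(2t) + K_2e^(-3t)cos(2t)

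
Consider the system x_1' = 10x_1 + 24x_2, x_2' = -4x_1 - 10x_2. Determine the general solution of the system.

x_1(t) = -2c_1e^(-2t) - 3c_2e^(2t), x_2(t) = c_1e^(-2t) + c_2e^(2t)

Coefficient matrix A = [[10, 24], [-4, -10]].
Characteristic polynomial det(A - λI) = λ^2 - 4 = 0.
Eigenvalues λ = -2, 2.
For λ=-2: (A-λI) row 1 is [12, 24], so an eigenvector is (-2, 1).
For λ=2: (A-λI) row 1 is [8, 24], so an eigenvector is (-3, 1).
General solution: c_1e^(-2t)(-2,1) + c_2e^(2t)(-3,1).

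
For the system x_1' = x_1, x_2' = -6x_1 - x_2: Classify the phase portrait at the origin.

saddle

A = [[1,0],[-6,-1]]; det(A-λI) = λ^2 - 1.
λ = -1, 1: opposite signs.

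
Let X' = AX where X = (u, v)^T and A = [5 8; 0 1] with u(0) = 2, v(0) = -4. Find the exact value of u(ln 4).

A = [[5,8],[0,1]]; eigenvalues λ = 5, 1.
Eigenvectors: (-1,0) for λ=5, (2,-1) for λ=1.
From the initial condition, c_1 = 6, c_2 = 4.
u(ln 4) = (6)(4^5)(-1) + (4)(4^1)(2) = -6112.

-6112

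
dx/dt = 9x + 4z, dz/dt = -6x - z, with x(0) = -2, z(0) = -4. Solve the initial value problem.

x(t) = -14e^(5t) + 12e^(3t), z(t) = 14e^(5t) - 18e^(3t)

Coefficient matrix A = [[9, 4], [-6, -1]].
Characteristic polynomial det(A - λI) = λ^2 - 8λ + 15 = 0.
Eigenvalues λ = 5, 3.
For λ=5: (A-λI) row 1 is [4, 4], so an eigenvector is (-1, 1).
For λ=3: (A-λI) row 1 is [6, 4], so an eigenvector is (2, -3).
General solution: C_1e^(5t)(-1,1) + C_2e^(3t)(2,-3).
Applying x(0)=-2, z(0)=-4 gives C_1=14, C_2=6.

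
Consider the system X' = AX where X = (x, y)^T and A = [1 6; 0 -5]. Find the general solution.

x(t) = c_1e^(t) + c_2e^(-5t), y(t) = -c_2e^(-5t)

Coefficient matrix A = [[1, 6], [0, -5]].
Characteristic polynomial det(A - λI) = λ^2 + 4λ - 5 = 0.
Eigenvalues λ = 1, -5.
For λ=1: (A-λI) row 1 is [0, 6], so an eigenvector is (1, 0).
For λ=-5: (A-λI) row 1 is [6, 6], so an eigenvector is (1, -1).
General solution: c_1e^(t)(1,0) + c_2e^(-5t)(1,-1).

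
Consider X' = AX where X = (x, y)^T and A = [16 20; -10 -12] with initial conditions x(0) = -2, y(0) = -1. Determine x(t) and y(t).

x(t) = -24e^(2t)sin(2t) - 2e^(2t)cos(2t), y(t) = 17e^(2t)sin(2t) - e^(2t)cos(2t)

Coefficient matrix A = [[16, 20], [-10, -12]].
Characteristic polynomial det(A - λI) = λ^2 - 4λ + 8 = 0.
Eigenvalues λ = 2 ± 2i (complex conjugate pair).
For λ=2+2i: an eigenvector is (-1,1) - i(3,-2) = (-1 - 3i, 1 + 2i).
A real fundamental pair from Re and Im of e^((2+2i)t)v: X_1 = e^(2t)(cos(2t)·(-1,1) + sin(2t)·(3,-2)), X_2 = e^(2t)(sin(2t)·(-1,1) - cos(2t)·(3,-2)).
General solution: c_1X_1 + c_2X_2.
Applying x(0)=-2, y(0)=-1 gives c_1=-7, c_2=3.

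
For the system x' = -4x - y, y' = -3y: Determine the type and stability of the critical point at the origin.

stable node

A = [[-4,-1],[0,-3]]; det(A-λI) = λ^2 + 7λ + 12.
λ = -3, -4: both negative.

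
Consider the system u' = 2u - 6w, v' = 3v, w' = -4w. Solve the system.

u(t) = -K_1e^(2t) + K_3e^(-4t), v(t) = K_2e^(3t), w(t) = K_3e^(-4t)

Coefficient matrix A = [[2, 0, -6], [0, 3, 0], [0, 0, -4]].
det(A - λI) = 0 gives eigenvalues λ = 2, 3, -4.
For λ=2: eigenvector (-1,0,0).
For λ=3: eigenvector (0,1,0).
For λ=-4: eigenvector (1,0,1).
General solution: K_1e^(2t)(-1,0,0) + K_2e^(3t)(0,1,0) + K_3e^(-4t)(1,0,1).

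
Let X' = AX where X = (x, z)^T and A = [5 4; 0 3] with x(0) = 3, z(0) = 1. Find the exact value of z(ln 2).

8

A = [[5,4],[0,3]]; eigenvalues λ = 3, 5.
Eigenvectors: (2,-1) for λ=3, (-1,0) for λ=5.
From the initial condition, c_1 = -1, c_2 = -5.
z(ln 2) = (-1)(2^3)(-1) + (-5)(2^5)(0) = 8.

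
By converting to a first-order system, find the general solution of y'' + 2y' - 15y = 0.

Let x_1 = y, x_2 = y'. Then x_1' = x_2 and x_2' = 15x_1 - 2x_2.
A = [[0,1],[15,-2]]; det(A-λI) = λ^2 + 2λ - 15.
Eigenvalues λ = 3, -5 with eigenvectors (1,3), (1,-5).

y(t) = K_1e^(3t) + K_2e^(-5t)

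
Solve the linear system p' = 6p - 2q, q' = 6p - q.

p(t) = K_1e^(2t) + 2K_2e^(3t), q(t) = 2K_1e^(2t) + 3K_2e^(3t)

Coefficient matrix A = [[6, -2], [6, -1]].
Characteristic polynomial det(A - λI) = λ^2 - 5λ + 6 = 0.
Eigenvalues λ = 2, 3.
For λ=2: (A-λI) row 1 is [4, -2], so an eigenvector is (1, 2).
For λ=3: (A-λI) row 1 is [3, -2], so an eigenvector is (2, 3).
General solution: K_1e^(2t)(1,2) + K_2e^(3t)(2,3).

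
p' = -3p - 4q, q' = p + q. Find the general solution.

Coefficient matrix A = [[-3, -4], [1, 1]].
Characteristic polynomial det(A - λI) = λ^2 + 2λ + 1 = 0.
Single eigenvalue λ = -1 with algebraic multiplicity 2.
Eigenvector v = (-2,1); generalized eigenvector w with (A-λI)w=v is (3,-1).
General solution: e^(-t)[c_1·v + c_2·(t·v + w)].

p(t) = -2c_1e^(-t) - 2c_2te^(-t) + 3c_2e^(-t), q(t) = c_1e^(-t) + c_2te^(-t) - c_2e^(-t)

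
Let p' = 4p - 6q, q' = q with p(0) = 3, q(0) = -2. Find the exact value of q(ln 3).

-6

A = [[4,-6],[0,1]]; eigenvalues λ = 4, 1.
Eigenvectors: (1,0) for λ=4, (2,1) for λ=1.
From the initial condition, c_1 = 7, c_2 = -2.
q(ln 3) = (7)(3^4)(0) + (-2)(3^1)(1) = -6.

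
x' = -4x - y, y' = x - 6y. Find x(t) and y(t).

Coefficient matrix A = [[-4, -1], [1, -6]].
Characteristic polynomial det(A - λI) = λ^2 + 10λ + 25 = 0.
Single eigenvalue λ = -5 with algebraic multiplicity 2.
Eigenvector v = (1,1); generalized eigenvector w with (A-λI)w=v is (2,1).
General solution: e^(-5t)[C_1·v + C_2·(t·v + w)].

x(t) = C_1e^(-5t) + C_2te^(-5t) + 2C_2e^(-5t), y(t) = C_1e^(-5t) + C_2te^(-5t) + C_2e^(-5t)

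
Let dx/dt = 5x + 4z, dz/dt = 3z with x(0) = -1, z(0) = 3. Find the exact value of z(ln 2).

A = [[5,4],[0,3]]; eigenvalues λ = 5, 3.
Eigenvectors: (-1,0) for λ=5, (2,-1) for λ=3.
From the initial condition, c_1 = -5, c_2 = -3.
z(ln 2) = (-5)(2^5)(0) + (-3)(2^3)(-1) = 24.

24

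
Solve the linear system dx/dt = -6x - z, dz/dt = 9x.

x(t) = -c_1e^(-3t) - c_2te^(-3t) + c_2e^(-3t), z(t) = 3c_1e^(-3t) + 3c_2te^(-3t) - 2c_2e^(-3t)

Coefficient matrix A = [[-6, -1], [9, 0]].
Characteristic polynomial det(A - λI) = λ^2 + 6λ + 9 = 0.
Single eigenvalue λ = -3 with algebraic multiplicity 2.
Eigenvector v = (-1,3); generalized eigenvector w with (A-λI)w=v is (1,-2).
General solution: e^(-3t)[c_1·v + c_2·(t·v + w)].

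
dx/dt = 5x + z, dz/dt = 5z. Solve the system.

x(t) = C_1e^(5t) + C_2te^(5t) + 3C_2e^(5t), z(t) = C_2e^(5t)

Coefficient matrix A = [[5, 1], [0, 5]].
Characteristic polynomial det(A - λI) = λ^2 - 10λ + 25 = 0.
Single eigenvalue λ = 5 with algebraic multiplicity 2.
Eigenvector v = (1,0); generalized eigenvector w with (A-λI)w=v is (3,1).
General solution: e^(5t)[C_1·v + C_2·(t·v + w)].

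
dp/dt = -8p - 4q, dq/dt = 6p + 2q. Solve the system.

Coefficient matrix A = [[-8, -4], [6, 2]].
Characteristic polynomial det(A - λI) = λ^2 + 6λ + 8 = 0.
Eigenvalues λ = -2, -4.
For λ=-2: (A-λI) row 1 is [-6, -4], so an eigenvector is (2, -3).
For λ=-4: (A-λI) row 1 is [-4, -4], so an eigenvector is (-1, 1).
General solution: c_1e^(-2t)(2,-3) + c_2e^(-4t)(-1,1).

p(t) = 2c_1e^(-2t) - c_2e^(-4t), q(t) = -3c_1e^(-2t) + c_2e^(-4t)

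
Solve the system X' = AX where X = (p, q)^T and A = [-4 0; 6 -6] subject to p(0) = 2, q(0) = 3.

p(t) = 2e^(-4t), q(t) = 6e^(-4t) - 3e^(-6t)

Coefficient matrix A = [[-4, 0], [6, -6]].
Characteristic polynomial det(A - λI) = λ^2 + 10λ + 24 = 0.
Eigenvalues λ = -6, -4.
For λ=-6: (A-λI) row 1 is [2, 0], so an eigenvector is (0, 1).
For λ=-4: (A-λI) row 2 is [6, -2], so an eigenvector is (1, 3).
General solution: c_1e^(-6t)(0,1) + c_2e^(-4t)(1,3).
Applying p(0)=2, q(0)=3 gives c_1=-3, c_2=2.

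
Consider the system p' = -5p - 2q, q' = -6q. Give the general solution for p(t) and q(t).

p(t) = -K_1e^(-5t) + 2K_2e^(-6t), q(t) = K_2e^(-6t)

Coefficient matrix A = [[-5, -2], [0, -6]].
Characteristic polynomial det(A - λI) = λ^2 + 11λ + 30 = 0.
Eigenvalues λ = -5, -6.
For λ=-5: (A-λI) row 1 is [0, -2], so an eigenvector is (-1, 0).
For λ=-6: (A-λI) row 1 is [1, -2], so an eigenvector is (2, 1).
General solution: K_1e^(-5t)(-1,0) + K_2e^(-6t)(2,1).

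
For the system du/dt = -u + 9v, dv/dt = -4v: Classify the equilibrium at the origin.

A = [[-1,9],[0,-4]]; det(A-λI) = λ^2 + 5λ + 4.
λ = -4, -1: both negative.

stable node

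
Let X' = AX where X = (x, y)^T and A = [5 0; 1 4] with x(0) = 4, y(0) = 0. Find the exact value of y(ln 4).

A = [[5,0],[1,4]]; eigenvalues λ = 4, 5.
Eigenvectors: (0,-1) for λ=4, (1,1) for λ=5.
From the initial condition, c_1 = 4, c_2 = 4.
y(ln 4) = (4)(4^4)(-1) + (4)(4^5)(1) = 3072.

3072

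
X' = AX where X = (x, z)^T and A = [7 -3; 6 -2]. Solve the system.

x(t) = -K_1e^(t) + K_2e^(4t), z(t) = -2K_1e^(t) + K_2e^(4t)

Coefficient matrix A = [[7, -3], [6, -2]].
Characteristic polynomial det(A - λI) = λ^2 - 5λ + 4 = 0.
Eigenvalues λ = 1, 4.
For λ=1: (A-λI) row 1 is [6, -3], so an eigenvector is (-1, -2).
For λ=4: (A-λI) row 1 is [3, -3], so an eigenvector is (1, 1).
General solution: K_1e^(t)(-1,-2) + K_2e^(4t)(1,1).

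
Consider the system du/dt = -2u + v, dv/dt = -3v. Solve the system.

Coefficient matrix A = [[-2, 1], [0, -3]].
Characteristic polynomial det(A - λI) = λ^2 + 5λ + 6 = 0.
Eigenvalues λ = -2, -3.
For λ=-2: (A-λI) row 1 is [0, 1], so an eigenvector is (1, 0).
For λ=-3: (A-λI) row 1 is [1, 1], so an eigenvector is (1, -1).
General solution: K_1e^(-2t)(1,0) + K_2e^(-3t)(1,-1).

u(t) = K_1e^(-2t) + K_2e^(-3t), v(t) = -K_2e^(-3t)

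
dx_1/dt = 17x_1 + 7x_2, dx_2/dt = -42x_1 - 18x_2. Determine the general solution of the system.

Coefficient matrix A = [[17, 7], [-42, -18]].
Characteristic polynomial det(A - λI) = λ^2 + λ - 12 = 0.
Eigenvalues λ = -4, 3.
For λ=-4: (A-λI) row 1 is [21, 7], so an eigenvector is (1, -3).
For λ=3: (A-λI) row 1 is [14, 7], so an eigenvector is (1, -2).
General solution: c_1e^(-4t)(1,-3) + c_2e^(3t)(1,-2).

x_1(t) = c_1e^(-4t) + c_2e^(3t), x_2(t) = -3c_1e^(-4t) - 2c_2e^(3t)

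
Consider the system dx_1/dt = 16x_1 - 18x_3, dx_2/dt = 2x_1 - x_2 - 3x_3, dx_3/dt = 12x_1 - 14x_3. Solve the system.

Coefficient matrix A = [[16, 0, -18], [2, -1, -3], [12, 0, -14]].
det(A - λI) = 0 gives eigenvalues λ = -2, -1, 4.
For λ=-2: eigenvector (1,1,1).
For λ=-1: eigenvector (0,1,0).
For λ=4: eigenvector (3,0,2).
General solution: C_1e^(-2t)(1,1,1) + C_2e^(-t)(0,1,0) + C_3e^(4t)(3,0,2).

x_1(t) = C_1e^(-2t) + 3C_3e^(4t), x_2(t) = C_1e^(-2t) + C_2e^(-t), x_3(t) = C_1e^(-2t) + 2C_3e^(4t)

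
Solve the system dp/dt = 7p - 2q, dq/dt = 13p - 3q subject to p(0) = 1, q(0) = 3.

Coefficient matrix A = [[7, -2], [13, -3]].
Characteristic polynomial det(A - λI) = λ^2 - 4λ + 5 = 0.
Eigenvalues λ = 2 ± i (complex conjugate pair).
For λ=2+i: an eigenvector is (-1,-3) - i(1,2) = (-1 - i, -3 - 2i).
A real fundamental pair from Re and Im of e^((2+i)t)v: X_1 = e^(2t)(cos(t)·(-1,-3) + sin(t)·(1,2)), X_2 = e^(2t)(sin(t)·(-1,-3) - cos(t)·(1,2)).
General solution: c_1X_1 + c_2X_2.
Applying p(0)=1, q(0)=3 gives c_1=-1, c_2=0.

p(t) = -e^(2t)sin(t) + e^(2t)cos(t), q(t) = -2e^(2t)sin(t) + 3e^(2t)cos(t)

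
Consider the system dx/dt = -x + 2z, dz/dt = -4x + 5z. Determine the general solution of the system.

x(t) = -K_1e^(3t) + K_2e^(t), z(t) = -2K_1e^(3t) + K_2e^(t)

Coefficient matrix A = [[-1, 2], [-4, 5]].
Characteristic polynomial det(A - λI) = λ^2 - 4λ + 3 = 0.
Eigenvalues λ = 3, 1.
For λ=3: (A-λI) row 1 is [-4, 2], so an eigenvector is (-1, -2).
For λ=1: (A-λI) row 1 is [-2, 2], so an eigenvector is (1, 1).
General solution: K_1e^(3t)(-1,-2) + K_2e^(t)(1,1).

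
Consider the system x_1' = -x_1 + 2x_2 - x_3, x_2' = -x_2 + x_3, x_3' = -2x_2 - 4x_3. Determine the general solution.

Coefficient matrix A = [[-1, 2, -1], [0, -1, 1], [0, -2, -4]].
det(A - λI) = 0 gives eigenvalues λ = -2, -1, -3.
For λ=-2: eigenvector (-3,1,-1).
For λ=-1: eigenvector (1,0,0).
For λ=-3: eigenvector (2,-1,2).
General solution: K_1e^(-2t)(-3,1,-1) + K_2e^(-t)(1,0,0) + K_3e^(-3t)(2,-1,2).

x_1(t) = -3K_1e^(-2t) + K_2e^(-t) + 2K_3e^(-3t), x_2(t) = K_1e^(-2t) - K_3e^(-3t), x_3(t) = -K_1e^(-2t) + 2K_3e^(-3t)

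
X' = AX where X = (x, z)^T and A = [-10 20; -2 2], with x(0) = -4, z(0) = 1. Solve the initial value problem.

Coefficient matrix A = [[-10, 20], [-2, 2]].
Characteristic polynomial det(A - λI) = λ^2 + 8λ + 20 = 0.
Eigenvalues λ = -4 ± 2i (complex conjugate pair).
For λ=-4+2i: an eigenvector is (-3,-1) - i(-1,0) = (-3 + i, -1).
A real fundamental pair from Re and Im of e^((-4+2i)t)v: X_1 = e^(-4t)(cos(2t)·(-3,-1) + sin(2t)·(-1,0)), X_2 = e^(-4t)(sin(2t)·(-3,-1) - cos(2t)·(-1,0)).
General solution: C_1X_1 + C_2X_2.
Applying x(0)=-4, z(0)=1 gives C_1=-1, C_2=-7.

x(t) = 22e^(-4t)sin(2t) - 4e^(-4t)cos(2t), z(t) = 7e^(-4t)sin(2t) + e^(-4t)cos(2t)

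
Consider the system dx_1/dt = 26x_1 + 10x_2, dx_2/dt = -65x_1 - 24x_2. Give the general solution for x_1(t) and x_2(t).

x_1(t) = c_1e^(t)sin(5t) - c_1e^(t)cos(5t) - c_2e^(t)sin(5t) - c_2e^(t)cos(5t), x_2(t) = -2c_1e^(t)sin(5t) + 3c_1e^(t)cos(5t) + 3c_2e^(t)sin(5t) + 2c_2e^(t)cos(5t)

Coefficient matrix A = [[26, 10], [-65, -24]].
Characteristic polynomial det(A - λI) = λ^2 - 2λ + 26 = 0.
Eigenvalues λ = 1 ± 5i (complex conjugate pair).
For λ=1+5i: an eigenvector is (-1,3) - i(1,-2) = (-1 - i, 3 + 2i).
A real fundamental pair from Re and Im of e^((1+5i)t)v: X_1 = e^(t)(cos(5t)·(-1,3) + sin(5t)·(1,-2)), X_2 = e^(t)(sin(5t)·(-1,3) - cos(5t)·(1,-2)).
General solution: c_1X_1 + c_2X_2.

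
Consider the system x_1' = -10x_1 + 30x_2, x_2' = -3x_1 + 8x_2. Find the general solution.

Coefficient matrix A = [[-10, 30], [-3, 8]].
Characteristic polynomial det(A - λI) = λ^2 + 2λ + 10 = 0.
Eigenvalues λ = -1 ± 3i (complex conjugate pair).
For λ=-1+3i: an eigenvector is (-3,-1) - i(-1,0) = (-3 + i, -1).
A real fundamental pair from Re and Im of e^((-1+3i)t)v: X_1 = e^(-t)(cos(3t)·(-3,-1) + sin(3t)·(-1,0)), X_2 = e^(-t)(sin(3t)·(-3,-1) - cos(3t)·(-1,0)).
General solution: c_1X_1 + c_2X_2.

x_1(t) = -c_1e^(-t)sin(3t) - 3c_1e^(-t)cos(3t) - 3c_2e^(-t)sin(3t) + c_2e^(-t)cos(3t), x_2(t) = -c_1e^(-t)cos(3t) - c_2e^(-t)sin(3t)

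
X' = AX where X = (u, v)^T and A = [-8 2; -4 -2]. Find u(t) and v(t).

Coefficient matrix A = [[-8, 2], [-4, -2]].
Characteristic polynomial det(A - λI) = λ^2 + 10λ + 24 = 0.
Eigenvalues λ = -4, -6.
For λ=-4: (A-λI) row 1 is [-4, 2], so an eigenvector is (-1, -2).
For λ=-6: (A-λI) row 1 is [-2, 2], so an eigenvector is (1, 1).
General solution: c_1e^(-4t)(-1,-2) + c_2e^(-6t)(1,1).

u(t) = -c_1e^(-4t) + c_2e^(-6t), v(t) = -2c_1e^(-4t) + c_2e^(-6t)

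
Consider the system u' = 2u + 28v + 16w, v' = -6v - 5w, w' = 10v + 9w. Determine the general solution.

Coefficient matrix A = [[2, 28, 16], [0, -6, -5], [0, 10, 9]].
det(A - λI) = 0 gives eigenvalues λ = 2, 4, -1.
For λ=2: eigenvector (1,0,0).
For λ=4: eigenvector (-2,1,-2).
For λ=-1: eigenvector (-4,1,-1).
General solution: C_1e^(2t)(1,0,0) + C_2e^(4t)(-2,1,-2) + C_3e^(-t)(-4,1,-1).

u(t) = C_1e^(2t) - 2C_2e^(4t) - 4C_3e^(-t), v(t) = C_2e^(4t) + C_3e^(-t), w(t) = -2C_2e^(4t) - C_3e^(-t)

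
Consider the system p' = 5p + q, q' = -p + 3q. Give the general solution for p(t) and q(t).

p(t) = -K_1e^(4t) - K_2te^(4t) - 2K_2e^(4t), q(t) = K_1e^(4t) + K_2te^(4t) + K_2e^(4t)

Coefficient matrix A = [[5, 1], [-1, 3]].
Characteristic polynomial det(A - λI) = λ^2 - 8λ + 16 = 0.
Single eigenvalue λ = 4 with algebraic multiplicity 2.
Eigenvector v = (-1,1); generalized eigenvector w with (A-λI)w=v is (-2,1).
General solution: e^(4t)[K_1·v + K_2·(t·v + w)].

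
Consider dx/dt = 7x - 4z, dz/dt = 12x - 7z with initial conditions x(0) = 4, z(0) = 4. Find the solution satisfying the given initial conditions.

x(t) = 8e^(t) - 4e^(-t), z(t) = 12e^(t) - 8e^(-t)

Coefficient matrix A = [[7, -4], [12, -7]].
Characteristic polynomial det(A - λI) = λ^2 - 1 = 0.
Eigenvalues λ = -1, 1.
For λ=-1: (A-λI) row 1 is [8, -4], so an eigenvector is (-1, -2).
For λ=1: (A-λI) row 1 is [6, -4], so an eigenvector is (2, 3).
General solution: c_1e^(-t)(-1,-2) + c_2e^(t)(2,3).
Applying x(0)=4, z(0)=4 gives c_1=4, c_2=4.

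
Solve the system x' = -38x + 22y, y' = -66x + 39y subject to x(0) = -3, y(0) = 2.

x(t) = 13e^(6t) - 16e^(-5t), y(t) = 26e^(6t) - 24e^(-5t)

Coefficient matrix A = [[-38, 22], [-66, 39]].
Characteristic polynomial det(A - λI) = λ^2 - λ - 30 = 0.
Eigenvalues λ = 6, -5.
For λ=6: (A-λI) row 1 is [-44, 22], so an eigenvector is (1, 2).
For λ=-5: (A-λI) row 1 is [-33, 22], so an eigenvector is (2, 3).
General solution: C_1e^(6t)(1,2) + C_2e^(-5t)(2,3).
Applying x(0)=-3, y(0)=2 gives C_1=13, C_2=-8.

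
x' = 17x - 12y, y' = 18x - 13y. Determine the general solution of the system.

x(t) = -2C_1e^(-t) + C_2e^(5t), y(t) = -3C_1e^(-t) + C_2e^(5t)

Coefficient matrix A = [[17, -12], [18, -13]].
Characteristic polynomial det(A - λI) = λ^2 - 4λ - 5 = 0.
Eigenvalues λ = -1, 5.
For λ=-1: (A-λI) row 1 is [18, -12], so an eigenvector is (-2, -3).
For λ=5: (A-λI) row 1 is [12, -12], so an eigenvector is (1, 1).
General solution: C_1e^(-t)(-2,-3) + C_2e^(5t)(1,1).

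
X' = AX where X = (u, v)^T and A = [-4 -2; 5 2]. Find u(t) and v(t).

Coefficient matrix A = [[-4, -2], [5, 2]].
Characteristic polynomial det(A - λI) = λ^2 + 2λ + 2 = 0.
Eigenvalues λ = -1 ± i (complex conjugate pair).
For λ=-1+i: an eigenvector is (1,-1) - i(-1,2) = (1 + i, -1 - 2i).
A real fundamental pair from Re and Im of e^((-1+i)t)v: X_1 = e^(-t)(cos(t)·(1,-1) + sin(t)·(-1,2)), X_2 = e^(-t)(sin(t)·(1,-1) - cos(t)·(-1,2)).
General solution: c_1X_1 + c_2X_2.

u(t) = -c_1e^(-t)sin(t) + c_1e^(-t)cos(t) + c_2e^(-t)sin(t) + c_2e^(-t)cos(t), v(t) = 2c_1e^(-t)sin(t) - c_1e^(-t)cos(t) - c_2e^(-t)sin(t) - 2c_2e^(-t)cos(t)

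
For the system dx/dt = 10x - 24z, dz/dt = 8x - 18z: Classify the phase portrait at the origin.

A = [[10,-24],[8,-18]]; det(A-λI) = λ^2 + 8λ + 12.
λ = -6, -2: both negative.

stable node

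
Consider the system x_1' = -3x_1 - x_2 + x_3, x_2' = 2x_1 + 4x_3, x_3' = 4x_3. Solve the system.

x_1(t) = -C_2e^(-t) + C_3e^(-2t), x_2(t) = C_1e^(4t) + 2C_2e^(-t) - C_3e^(-2t), x_3(t) = C_1e^(4t)

Coefficient matrix A = [[-3, -1, 1], [2, 0, 4], [0, 0, 4]].
det(A - λI) = 0 gives eigenvalues λ = 4, -1, -2.
For λ=4: eigenvector (0,1,1).
For λ=-1: eigenvector (-1,2,0).
For λ=-2: eigenvector (1,-1,0).
General solution: C_1e^(4t)(0,1,1) + C_2e^(-t)(-1,2,0) + C_3e^(-2t)(1,-1,0).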